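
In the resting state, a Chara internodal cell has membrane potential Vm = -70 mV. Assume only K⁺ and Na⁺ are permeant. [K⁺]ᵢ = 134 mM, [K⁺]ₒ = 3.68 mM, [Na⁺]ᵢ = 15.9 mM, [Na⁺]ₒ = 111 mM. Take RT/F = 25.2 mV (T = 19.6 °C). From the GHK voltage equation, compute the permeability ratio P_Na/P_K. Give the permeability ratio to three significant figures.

Let α = P_Na/P_K. GHK: Vm = 25.2·ln[(Kₒ + α·Naₒ)/(Kᵢ + α·Naᵢ)].
e^(Vm/25.2) = e^(-70.0/25.2) = 0.062177
So 0.062177·(Kᵢ + α·Naᵢ) = Kₒ + α·Naₒ → α = (0.062177·134.0 − 3.68) / (111.0 − 0.062177·15.9)
α = (8.332 − 3.68) / (111.0 − 0.9886) = 4.652/110 = 0.04228

0.0423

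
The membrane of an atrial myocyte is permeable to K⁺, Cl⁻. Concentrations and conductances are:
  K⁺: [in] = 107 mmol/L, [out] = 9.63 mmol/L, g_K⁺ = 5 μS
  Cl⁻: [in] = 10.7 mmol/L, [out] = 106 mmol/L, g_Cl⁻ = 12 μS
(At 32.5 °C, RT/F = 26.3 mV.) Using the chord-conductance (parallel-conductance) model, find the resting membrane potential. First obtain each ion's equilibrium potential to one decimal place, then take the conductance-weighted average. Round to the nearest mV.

-61 mV

E_K⁺ = (26.3/1)·ln(9.63/107) = -63.3 mV
E_Cl⁻ = (26.3/-1)·ln(106/10.7) = -60.3 mV
Vm = (Σ gᵢEᵢ)/(Σ gᵢ) = (5·-63.3 + 12·-60.3) / (5 + 12)
= -1040.10 / 17 = -61.18 mV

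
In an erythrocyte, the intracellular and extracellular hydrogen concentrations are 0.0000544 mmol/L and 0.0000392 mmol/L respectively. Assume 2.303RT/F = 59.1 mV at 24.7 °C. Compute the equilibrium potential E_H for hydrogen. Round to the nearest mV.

-8 mV

E = (59.1/z) · log₁₀([H⁺]_out/[H⁺]_in) with z = +1.
= (59.1/1) · log₁₀(0.0000392/0.0000544) = 59.10 · log₁₀(0.7206)
= 59.10 · (-0.1423) = -8.41 mV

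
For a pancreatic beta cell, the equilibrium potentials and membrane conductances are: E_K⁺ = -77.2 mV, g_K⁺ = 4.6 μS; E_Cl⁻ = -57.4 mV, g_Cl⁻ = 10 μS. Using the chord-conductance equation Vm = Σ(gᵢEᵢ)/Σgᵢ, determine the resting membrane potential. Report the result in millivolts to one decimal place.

-63.6 mV

Σ gᵢEᵢ = 4.6·(-77.2) + 10·(-57.4) = -929.12
Σ gᵢ = 4.6 + 10 = 14.6
Vm = -929.12 / 14.6 = -63.64 mV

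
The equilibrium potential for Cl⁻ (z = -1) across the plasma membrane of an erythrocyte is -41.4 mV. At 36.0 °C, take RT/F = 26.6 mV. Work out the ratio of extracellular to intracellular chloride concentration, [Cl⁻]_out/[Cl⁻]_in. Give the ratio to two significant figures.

4.7

ln([out]/[in]) = E·z/(26.6) = -41.4 × -1 / 26.6 = 1.5564
[out]/[in] = e^(1.5564) = 4.742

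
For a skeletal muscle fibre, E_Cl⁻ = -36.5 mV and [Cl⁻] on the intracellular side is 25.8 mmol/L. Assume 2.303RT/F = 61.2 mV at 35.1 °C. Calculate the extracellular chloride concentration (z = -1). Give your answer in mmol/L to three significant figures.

102 mmol/L

Nernst: E = (61.2/-1) · log₁₀([out]/[in]), so log₁₀([out]/[in]) = -36.5 × -1 / 61.2 = 0.5964.
[out]/[in] = 10^(0.5964) = 3.948.
[out] = 3.948 × 25.8 = 101.9 mmol/L.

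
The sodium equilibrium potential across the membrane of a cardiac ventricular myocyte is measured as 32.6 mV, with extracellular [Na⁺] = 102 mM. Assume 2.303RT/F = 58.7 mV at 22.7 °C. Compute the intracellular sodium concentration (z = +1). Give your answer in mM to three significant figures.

28.4 mM

Nernst: E = (58.7/1) · log₁₀([out]/[in]), so log₁₀([out]/[in]) = 32.6 × 1 / 58.7 = 0.5554.
[out]/[in] = 10^(0.5554) = 3.592.
[in] = 102 / 3.592 = 28.39 mM.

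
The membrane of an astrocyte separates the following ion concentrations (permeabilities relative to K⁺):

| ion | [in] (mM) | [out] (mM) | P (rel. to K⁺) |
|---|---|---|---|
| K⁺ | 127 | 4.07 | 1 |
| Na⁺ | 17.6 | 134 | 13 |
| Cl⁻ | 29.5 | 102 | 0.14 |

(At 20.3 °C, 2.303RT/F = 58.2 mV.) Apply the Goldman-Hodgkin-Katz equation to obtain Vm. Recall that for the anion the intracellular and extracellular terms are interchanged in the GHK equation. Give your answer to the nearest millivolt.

Vm = 58.2 · log₁₀[(Σ P·[cation]ₒ + Σ P·[anion]ᵢ) / (Σ P·[cation]ᵢ + Σ P·[anion]ₒ)]
Numerator = 1×4.07 + 13×134 + 0.14×29.5 = 1750
Denominator = 1×127 + 13×17.6 + 0.14×102 = 370.1
Vm = 58.2 · log₁₀(4.7292) = 58.2 × (0.6748) = 39.27 mV

39 mV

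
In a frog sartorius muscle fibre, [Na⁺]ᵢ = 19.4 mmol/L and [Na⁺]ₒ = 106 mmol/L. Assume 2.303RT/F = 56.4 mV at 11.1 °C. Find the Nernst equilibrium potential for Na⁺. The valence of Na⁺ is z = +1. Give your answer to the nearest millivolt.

E = (56.4/z) · log₁₀([Na⁺]_out/[Na⁺]_in) with z = +1.
= (56.4/1) · log₁₀(106/19.4) = 56.40 · log₁₀(5.464)
= 56.40 · (0.7375) = 41.60 mV

42 mV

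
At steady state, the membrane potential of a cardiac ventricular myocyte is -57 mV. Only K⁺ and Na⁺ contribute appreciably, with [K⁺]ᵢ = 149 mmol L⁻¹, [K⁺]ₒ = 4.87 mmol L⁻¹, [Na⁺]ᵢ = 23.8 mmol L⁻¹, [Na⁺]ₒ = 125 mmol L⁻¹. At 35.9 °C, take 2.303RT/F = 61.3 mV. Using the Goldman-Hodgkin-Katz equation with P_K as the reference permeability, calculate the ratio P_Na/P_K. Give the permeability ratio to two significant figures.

Let α = P_Na/P_K. GHK: Vm = 61.3·log₁₀[(Kₒ + α·Naₒ)/(Kᵢ + α·Naᵢ)].
10^(Vm/61.3) = 10^(-57.0/61.3) = 0.11753
So 0.11753·(Kᵢ + α·Naᵢ) = Kₒ + α·Naₒ → α = (0.11753·149.0 − 4.87) / (125.0 − 0.11753·23.8)
α = (17.51 − 4.87) / (125.0 − 2.797) = 12.64/122.2 = 0.1035

0.10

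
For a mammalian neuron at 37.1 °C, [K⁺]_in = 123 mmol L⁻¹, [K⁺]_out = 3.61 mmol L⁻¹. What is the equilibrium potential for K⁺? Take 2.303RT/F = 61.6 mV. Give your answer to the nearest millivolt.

-94 mV

E = (61.6/z) · log₁₀([K⁺]_out/[K⁺]_in) with z = +1.
= (61.6/1) · log₁₀(3.61/123) = 61.60 · log₁₀(0.02935)
= 61.60 · (-1.5324) = -94.40 mV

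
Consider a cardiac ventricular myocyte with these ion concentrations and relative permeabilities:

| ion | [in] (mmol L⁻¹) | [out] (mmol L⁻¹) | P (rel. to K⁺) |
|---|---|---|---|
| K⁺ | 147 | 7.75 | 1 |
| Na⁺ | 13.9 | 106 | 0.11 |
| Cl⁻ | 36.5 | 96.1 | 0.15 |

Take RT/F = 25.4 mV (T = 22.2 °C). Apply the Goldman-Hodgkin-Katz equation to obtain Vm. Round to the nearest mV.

Vm = 25.4 · ln[(Σ P·[cation]ₒ + Σ P·[anion]ᵢ) / (Σ P·[cation]ᵢ + Σ P·[anion]ₒ)]
Numerator = 1×7.75 + 0.11×106 + 0.15×36.5 = 24.88
Denominator = 1×147 + 0.11×13.9 + 0.15×96.1 = 162.9
Vm = 25.4 · ln(0.15272) = 25.4 × (-1.8791) = -47.73 mV

-48 mV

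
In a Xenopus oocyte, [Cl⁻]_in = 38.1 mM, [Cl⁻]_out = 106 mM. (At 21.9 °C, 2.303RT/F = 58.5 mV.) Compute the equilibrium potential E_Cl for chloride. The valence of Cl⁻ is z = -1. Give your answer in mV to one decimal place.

E = (58.5/z) · log₁₀([Cl⁻]_out/[Cl⁻]_in) with z = -1.
For an anion, dividing by z = -1 reverses the sign.
= (58.5/-1) · log₁₀(106/38.1) = -58.50 · log₁₀(2.782)
= -58.50 · (0.4444) = -26.00 mV

-26.0 mV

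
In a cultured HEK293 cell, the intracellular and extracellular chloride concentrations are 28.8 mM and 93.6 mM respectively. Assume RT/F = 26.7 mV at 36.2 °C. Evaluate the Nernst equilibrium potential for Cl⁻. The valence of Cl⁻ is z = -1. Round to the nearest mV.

-31 mV

E = (26.7/z) · ln([Cl⁻]_out/[Cl⁻]_in) with z = -1.
For an anion, dividing by z = -1 reverses the sign.
= (26.7/-1) · ln(93.6/28.8) = -26.70 · ln(3.25)
= -26.70 · (1.1787) = -31.47 mV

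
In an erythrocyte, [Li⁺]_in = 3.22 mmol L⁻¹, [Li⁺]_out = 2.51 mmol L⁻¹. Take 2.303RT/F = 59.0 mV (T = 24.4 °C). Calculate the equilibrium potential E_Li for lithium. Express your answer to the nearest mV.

E = (59.0/z) · log₁₀([Li⁺]_out/[Li⁺]_in) with z = +1.
= (59.0/1) · log₁₀(2.51/3.22) = 59.00 · log₁₀(0.7795)
= 59.00 · (-0.1082) = -6.38 mV

-6 mV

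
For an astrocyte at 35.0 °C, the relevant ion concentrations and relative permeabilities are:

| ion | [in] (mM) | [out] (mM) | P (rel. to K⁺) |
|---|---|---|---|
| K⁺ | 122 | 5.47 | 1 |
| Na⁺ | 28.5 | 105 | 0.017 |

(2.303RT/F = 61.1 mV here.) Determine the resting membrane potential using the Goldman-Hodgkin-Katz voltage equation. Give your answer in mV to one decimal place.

-75.0 mV

Vm = 61.1 · log₁₀[(Σ P·[cation]ₒ + Σ P·[anion]ᵢ) / (Σ P·[cation]ᵢ + Σ P·[anion]ₒ)]
Numerator = 1×5.47 + 0.017×105 = 7.255
Denominator = 1×122 + 0.017×28.5 = 122.5
Vm = 61.1 · log₁₀(0.059232) = 61.1 × (-1.2274) = -75.00 mV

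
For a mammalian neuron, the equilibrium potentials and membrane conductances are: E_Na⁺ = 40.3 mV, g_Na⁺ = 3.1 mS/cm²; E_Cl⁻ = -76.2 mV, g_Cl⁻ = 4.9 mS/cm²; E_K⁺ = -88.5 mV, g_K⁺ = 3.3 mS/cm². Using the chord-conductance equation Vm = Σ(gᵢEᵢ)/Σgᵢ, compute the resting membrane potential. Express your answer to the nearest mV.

Σ gᵢEᵢ = 3.1·(40.3) + 4.9·(-76.2) + 3.3·(-88.5) = -540.50
Σ gᵢ = 3.1 + 4.9 + 3.3 = 11.3
Vm = -540.50 / 11.3 = -47.83 mV

-48 mV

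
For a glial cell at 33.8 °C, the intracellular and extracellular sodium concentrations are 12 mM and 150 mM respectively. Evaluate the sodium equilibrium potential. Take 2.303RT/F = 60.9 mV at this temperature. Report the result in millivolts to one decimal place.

66.8 mV

E = (60.9/z) · log₁₀([Na⁺]_out/[Na⁺]_in) with z = +1.
= (60.9/1) · log₁₀(150/12) = 60.90 · log₁₀(12.5)
= 60.90 · (1.0969) = 66.80 mV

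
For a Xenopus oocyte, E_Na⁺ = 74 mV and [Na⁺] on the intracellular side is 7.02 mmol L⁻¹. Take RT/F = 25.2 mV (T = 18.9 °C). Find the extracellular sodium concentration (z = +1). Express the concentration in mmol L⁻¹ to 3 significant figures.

132 mmol L⁻¹

Nernst: E = (25.2/1) · ln([out]/[in]), so ln([out]/[in]) = 74.0 × 1 / 25.2 = 2.9365.
[out]/[in] = e^(2.9365) = 18.85.
[out] = 18.85 × 7.02 = 132.3 mmol L⁻¹.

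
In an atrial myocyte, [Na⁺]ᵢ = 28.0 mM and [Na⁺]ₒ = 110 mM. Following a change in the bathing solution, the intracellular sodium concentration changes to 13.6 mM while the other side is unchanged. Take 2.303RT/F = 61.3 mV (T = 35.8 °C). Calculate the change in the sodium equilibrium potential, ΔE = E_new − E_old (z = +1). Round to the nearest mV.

E_old = (61.3/1)·log₁₀(110/28.0) = 36.43 mV
E_new = (61.3/1)·log₁₀(110/13.6) = 55.65 mV
ΔE = 55.65 − (36.43) = 19.22 mV

19 mV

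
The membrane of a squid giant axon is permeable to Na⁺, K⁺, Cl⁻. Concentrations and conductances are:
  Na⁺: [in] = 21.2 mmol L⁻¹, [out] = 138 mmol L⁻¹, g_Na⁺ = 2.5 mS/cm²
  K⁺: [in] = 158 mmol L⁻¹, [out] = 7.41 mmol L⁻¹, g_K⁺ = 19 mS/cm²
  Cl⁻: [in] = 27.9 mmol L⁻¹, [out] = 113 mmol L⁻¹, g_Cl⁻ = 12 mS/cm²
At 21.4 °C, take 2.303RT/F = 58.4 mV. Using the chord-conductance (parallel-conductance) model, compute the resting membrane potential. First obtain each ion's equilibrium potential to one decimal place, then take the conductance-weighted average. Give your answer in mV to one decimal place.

E_Na⁺ = (58.4/1)·log₁₀(138/21.2) = 47.5 mV
E_K⁺ = (58.4/1)·log₁₀(7.41/158) = -77.6 mV
E_Cl⁻ = (58.4/-1)·log₁₀(113/27.9) = -35.5 mV
Vm = (Σ gᵢEᵢ)/(Σ gᵢ) = (2.5·47.5 + 19·-77.6 + 12·-35.5) / (2.5 + 19 + 12)
= -1781.65 / 33.5 = -53.18 mV

-53.2 mV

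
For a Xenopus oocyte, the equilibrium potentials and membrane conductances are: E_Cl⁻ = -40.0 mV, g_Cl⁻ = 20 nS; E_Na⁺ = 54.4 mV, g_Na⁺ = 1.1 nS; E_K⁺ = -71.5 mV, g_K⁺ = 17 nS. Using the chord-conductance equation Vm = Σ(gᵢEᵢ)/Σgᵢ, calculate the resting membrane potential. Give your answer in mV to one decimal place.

-51.3 mV

Σ gᵢEᵢ = 20·(-40.0) + 1.1·(54.4) + 17·(-71.5) = -1955.66
Σ gᵢ = 20 + 1.1 + 17 = 38.1
Vm = -1955.66 / 38.1 = -51.33 mV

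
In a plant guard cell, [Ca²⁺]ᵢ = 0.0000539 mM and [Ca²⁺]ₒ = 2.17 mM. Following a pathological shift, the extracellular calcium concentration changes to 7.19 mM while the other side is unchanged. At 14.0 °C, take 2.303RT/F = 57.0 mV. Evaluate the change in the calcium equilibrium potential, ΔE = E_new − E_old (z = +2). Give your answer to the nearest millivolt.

E_old = (57.0/2)·log₁₀(2.17/0.0000539) = 131.24 mV
E_new = (57.0/2)·log₁₀(7.19/0.0000539) = 146.07 mV
ΔE = 146.07 − (131.24) = 14.83 mV

15 mV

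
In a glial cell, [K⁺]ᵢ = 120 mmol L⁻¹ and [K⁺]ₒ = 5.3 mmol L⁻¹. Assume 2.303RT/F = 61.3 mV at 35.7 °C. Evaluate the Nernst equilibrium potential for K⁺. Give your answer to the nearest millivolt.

-83 mV

E = (61.3/z) · log₁₀([K⁺]_out/[K⁺]_in) with z = +1.
= (61.3/1) · log₁₀(5.3/120) = 61.30 · log₁₀(0.04417)
= 61.30 · (-1.3549) = -83.06 mV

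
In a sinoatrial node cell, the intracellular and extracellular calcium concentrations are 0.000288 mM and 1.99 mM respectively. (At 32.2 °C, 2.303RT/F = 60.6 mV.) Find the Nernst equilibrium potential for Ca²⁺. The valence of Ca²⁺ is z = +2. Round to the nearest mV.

116 mV

E = (60.6/z) · log₁₀([Ca²⁺]_out/[Ca²⁺]_in) with z = +2.
= (60.6/2) · log₁₀(1.99/0.000288) = 30.30 · log₁₀(6910)
= 30.30 · (3.8395) = 116.34 mV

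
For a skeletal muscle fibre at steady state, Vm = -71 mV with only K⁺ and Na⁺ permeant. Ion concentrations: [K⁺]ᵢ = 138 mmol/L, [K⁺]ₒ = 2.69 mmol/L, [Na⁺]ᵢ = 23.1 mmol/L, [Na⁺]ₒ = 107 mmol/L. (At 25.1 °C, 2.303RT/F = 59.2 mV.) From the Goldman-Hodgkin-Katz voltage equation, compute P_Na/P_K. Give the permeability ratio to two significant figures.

0.057

Let α = P_Na/P_K. GHK: Vm = 59.2·log₁₀[(Kₒ + α·Naₒ)/(Kᵢ + α·Naᵢ)].
10^(Vm/59.2) = 10^(-71.0/59.2) = 0.063194
So 0.063194·(Kᵢ + α·Naᵢ) = Kₒ + α·Naₒ → α = (0.063194·138.0 − 2.69) / (107.0 − 0.063194·23.1)
α = (8.721 − 2.69) / (107.0 − 1.46) = 6.031/105.5 = 0.05714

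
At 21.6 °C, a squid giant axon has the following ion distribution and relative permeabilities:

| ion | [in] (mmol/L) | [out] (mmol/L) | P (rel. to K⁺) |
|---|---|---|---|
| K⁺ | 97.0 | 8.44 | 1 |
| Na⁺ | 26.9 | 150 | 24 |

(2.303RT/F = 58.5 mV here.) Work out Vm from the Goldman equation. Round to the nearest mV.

40 mV

Vm = 58.5 · log₁₀[(Σ P·[cation]ₒ + Σ P·[anion]ᵢ) / (Σ P·[cation]ᵢ + Σ P·[anion]ₒ)]
Numerator = 1×8.44 + 24×150 = 3608
Denominator = 1×97.0 + 24×26.9 = 742.6
Vm = 58.5 · log₁₀(4.8592) = 58.5 × (0.6866) = 40.16 mV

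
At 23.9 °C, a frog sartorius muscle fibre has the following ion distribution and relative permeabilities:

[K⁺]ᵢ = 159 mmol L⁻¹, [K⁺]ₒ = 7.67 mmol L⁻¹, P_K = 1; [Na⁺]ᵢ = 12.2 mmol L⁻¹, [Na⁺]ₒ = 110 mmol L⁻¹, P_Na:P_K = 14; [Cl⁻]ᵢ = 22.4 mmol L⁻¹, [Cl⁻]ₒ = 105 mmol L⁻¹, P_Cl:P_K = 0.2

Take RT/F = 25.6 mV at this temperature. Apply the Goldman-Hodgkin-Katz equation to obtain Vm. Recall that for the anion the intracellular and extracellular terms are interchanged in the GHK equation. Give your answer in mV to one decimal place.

38.1 mV

Vm = 25.6 · ln[(Σ P·[cation]ₒ + Σ P·[anion]ᵢ) / (Σ P·[cation]ᵢ + Σ P·[anion]ₒ)]
Numerator = 1×7.67 + 14×110 + 0.2×22.4 = 1552
Denominator = 1×159 + 14×12.2 + 0.2×105 = 350.8
Vm = 25.6 · ln(4.4246) = 25.6 × (1.4872) = 38.07 mV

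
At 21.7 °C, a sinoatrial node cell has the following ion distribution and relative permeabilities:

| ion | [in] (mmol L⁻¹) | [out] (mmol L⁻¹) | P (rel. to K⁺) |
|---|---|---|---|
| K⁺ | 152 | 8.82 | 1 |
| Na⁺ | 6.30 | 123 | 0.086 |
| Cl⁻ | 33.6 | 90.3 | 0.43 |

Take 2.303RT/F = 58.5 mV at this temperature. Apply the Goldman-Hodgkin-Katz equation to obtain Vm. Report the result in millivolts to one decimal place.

-44.0 mV

Vm = 58.5 · log₁₀[(Σ P·[cation]ₒ + Σ P·[anion]ᵢ) / (Σ P·[cation]ᵢ + Σ P·[anion]ₒ)]
Numerator = 1×8.82 + 0.086×123 + 0.43×33.6 = 33.85
Denominator = 1×152 + 0.086×6.30 + 0.43×90.3 = 191.4
Vm = 58.5 · log₁₀(0.17686) = 58.5 × (-0.7524) = -44.01 mV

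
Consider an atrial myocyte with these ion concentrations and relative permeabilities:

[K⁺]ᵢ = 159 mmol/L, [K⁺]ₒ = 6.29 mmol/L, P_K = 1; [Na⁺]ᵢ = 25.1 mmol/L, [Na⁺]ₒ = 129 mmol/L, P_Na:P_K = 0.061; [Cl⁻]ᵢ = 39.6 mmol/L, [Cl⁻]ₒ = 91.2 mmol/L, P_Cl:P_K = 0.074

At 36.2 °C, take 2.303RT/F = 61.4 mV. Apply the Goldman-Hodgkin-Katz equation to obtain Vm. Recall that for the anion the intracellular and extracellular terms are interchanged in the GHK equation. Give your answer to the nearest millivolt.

Vm = 61.4 · log₁₀[(Σ P·[cation]ₒ + Σ P·[anion]ᵢ) / (Σ P·[cation]ᵢ + Σ P·[anion]ₒ)]
Numerator = 1×6.29 + 0.061×129 + 0.074×39.6 = 17.09
Denominator = 1×159 + 0.061×25.1 + 0.074×91.2 = 167.3
Vm = 61.4 · log₁₀(0.10216) = 61.4 × (-0.9907) = -60.83 mV

-61 mV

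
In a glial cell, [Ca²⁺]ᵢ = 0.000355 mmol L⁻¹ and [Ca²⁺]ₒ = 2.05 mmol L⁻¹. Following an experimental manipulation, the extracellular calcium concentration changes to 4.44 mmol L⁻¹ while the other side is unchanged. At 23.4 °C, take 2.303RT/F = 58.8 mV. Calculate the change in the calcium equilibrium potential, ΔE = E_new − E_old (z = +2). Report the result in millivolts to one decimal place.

E_old = (58.8/2)·log₁₀(2.05/0.000355) = 110.59 mV
E_new = (58.8/2)·log₁₀(4.44/0.000355) = 120.46 mV
ΔE = 120.46 − (110.59) = 9.87 mV

9.9 mV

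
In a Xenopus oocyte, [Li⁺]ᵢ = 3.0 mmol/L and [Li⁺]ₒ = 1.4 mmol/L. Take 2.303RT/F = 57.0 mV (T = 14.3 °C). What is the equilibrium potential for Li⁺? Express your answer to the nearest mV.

E = (57.0/z) · log₁₀([Li⁺]_out/[Li⁺]_in) with z = +1.
= (57.0/1) · log₁₀(1.4/3.0) = 57.00 · log₁₀(0.4667)
= 57.00 · (-0.3310) = -18.87 mV

-19 mV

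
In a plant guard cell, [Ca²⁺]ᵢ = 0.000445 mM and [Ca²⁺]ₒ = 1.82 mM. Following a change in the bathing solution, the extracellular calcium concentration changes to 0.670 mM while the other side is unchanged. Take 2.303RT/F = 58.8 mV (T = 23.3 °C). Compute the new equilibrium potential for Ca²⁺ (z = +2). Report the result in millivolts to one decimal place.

93.4 mV

After the shift: [Ca²⁺]_out = 0.670, [Ca²⁺]_in = 0.000445 mM.
E_new = (58.8/2)·log₁₀(0.670/0.000445) = 29.40 · (3.1777) = 93.42 mV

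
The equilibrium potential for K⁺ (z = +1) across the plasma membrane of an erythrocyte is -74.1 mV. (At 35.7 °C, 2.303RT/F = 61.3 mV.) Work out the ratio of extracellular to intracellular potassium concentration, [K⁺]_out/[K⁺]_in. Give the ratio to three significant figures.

log₁₀([out]/[in]) = E·z/(61.3) = -74.1 × 1 / 61.3 = -1.2088
[out]/[in] = 10^(-1.2088) = 0.06183

0.0618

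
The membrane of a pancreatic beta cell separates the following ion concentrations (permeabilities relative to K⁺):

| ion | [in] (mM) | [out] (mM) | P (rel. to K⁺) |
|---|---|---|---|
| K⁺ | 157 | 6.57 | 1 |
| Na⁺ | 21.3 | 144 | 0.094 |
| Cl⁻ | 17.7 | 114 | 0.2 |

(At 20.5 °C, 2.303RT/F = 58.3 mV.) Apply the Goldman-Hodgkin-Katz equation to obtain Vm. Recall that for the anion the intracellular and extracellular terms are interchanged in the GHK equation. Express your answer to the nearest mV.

Vm = 58.3 · log₁₀[(Σ P·[cation]ₒ + Σ P·[anion]ᵢ) / (Σ P·[cation]ᵢ + Σ P·[anion]ₒ)]
Numerator = 1×6.57 + 0.094×144 + 0.2×17.7 = 23.65
Denominator = 1×157 + 0.094×21.3 + 0.2×114 = 181.8
Vm = 58.3 · log₁₀(0.13006) = 58.3 × (-0.8858) = -51.64 mV

-52 mV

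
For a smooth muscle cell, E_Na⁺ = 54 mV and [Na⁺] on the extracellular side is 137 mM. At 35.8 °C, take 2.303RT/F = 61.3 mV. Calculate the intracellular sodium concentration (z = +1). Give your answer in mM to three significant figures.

Nernst: E = (61.3/1) · log₁₀([out]/[in]), so log₁₀([out]/[in]) = 54.0 × 1 / 61.3 = 0.8809.
[out]/[in] = 10^(0.8809) = 7.602.
[in] = 137 / 7.602 = 18.02 mM.

18.0 mM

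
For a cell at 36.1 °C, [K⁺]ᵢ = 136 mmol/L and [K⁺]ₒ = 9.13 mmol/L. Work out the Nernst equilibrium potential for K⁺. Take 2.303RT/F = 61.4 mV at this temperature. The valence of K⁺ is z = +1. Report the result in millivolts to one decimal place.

E = (61.4/z) · log₁₀([K⁺]_out/[K⁺]_in) with z = +1.
= (61.4/1) · log₁₀(9.13/136) = 61.40 · log₁₀(0.06713)
= 61.40 · (-1.1731) = -72.03 mV

-72.0 mV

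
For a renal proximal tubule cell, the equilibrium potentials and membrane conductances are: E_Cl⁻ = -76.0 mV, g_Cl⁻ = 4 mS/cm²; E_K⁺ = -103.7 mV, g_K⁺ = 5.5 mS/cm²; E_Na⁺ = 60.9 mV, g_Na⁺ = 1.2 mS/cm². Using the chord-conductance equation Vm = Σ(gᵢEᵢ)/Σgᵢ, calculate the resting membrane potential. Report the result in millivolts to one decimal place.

Σ gᵢEᵢ = 4·(-76.0) + 5.5·(-103.7) + 1.2·(60.9) = -801.27
Σ gᵢ = 4 + 5.5 + 1.2 = 10.7
Vm = -801.27 / 10.7 = -74.89 mV

-74.9 mV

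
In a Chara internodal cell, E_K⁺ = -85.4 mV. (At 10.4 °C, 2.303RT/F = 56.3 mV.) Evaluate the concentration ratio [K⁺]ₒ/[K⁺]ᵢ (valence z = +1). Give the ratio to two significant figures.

0.030

log₁₀([out]/[in]) = E·z/(56.3) = -85.4 × 1 / 56.3 = -1.5169
[out]/[in] = 10^(-1.5169) = 0.03042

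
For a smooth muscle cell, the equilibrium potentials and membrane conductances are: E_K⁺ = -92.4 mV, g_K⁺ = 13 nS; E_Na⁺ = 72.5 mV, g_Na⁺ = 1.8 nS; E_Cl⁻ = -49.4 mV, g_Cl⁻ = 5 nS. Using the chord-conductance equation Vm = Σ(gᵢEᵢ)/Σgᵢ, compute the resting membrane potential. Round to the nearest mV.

-67 mV

Σ gᵢEᵢ = 13·(-92.4) + 1.8·(72.5) + 5·(-49.4) = -1317.70
Σ gᵢ = 13 + 1.8 + 5 = 19.8
Vm = -1317.70 / 19.8 = -66.55 mV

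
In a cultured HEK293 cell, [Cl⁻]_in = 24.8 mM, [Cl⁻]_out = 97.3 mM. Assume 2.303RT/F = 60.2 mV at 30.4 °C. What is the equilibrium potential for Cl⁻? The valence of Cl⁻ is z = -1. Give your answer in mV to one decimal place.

-35.7 mV

E = (60.2/z) · log₁₀([Cl⁻]_out/[Cl⁻]_in) with z = -1.
For an anion, dividing by z = -1 reverses the sign.
= (60.2/-1) · log₁₀(97.3/24.8) = -60.20 · log₁₀(3.923)
= -60.20 · (0.5937) = -35.74 mV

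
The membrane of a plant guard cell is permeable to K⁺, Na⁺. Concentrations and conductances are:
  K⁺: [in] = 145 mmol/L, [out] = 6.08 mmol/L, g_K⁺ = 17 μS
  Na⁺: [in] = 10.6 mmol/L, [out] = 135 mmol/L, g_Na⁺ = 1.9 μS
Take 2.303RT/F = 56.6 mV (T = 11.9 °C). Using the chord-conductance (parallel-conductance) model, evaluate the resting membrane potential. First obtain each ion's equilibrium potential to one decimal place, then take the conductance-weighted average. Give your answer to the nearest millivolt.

-64 mV

E_K⁺ = (56.6/1)·log₁₀(6.08/145) = -78.0 mV
E_Na⁺ = (56.6/1)·log₁₀(135/10.6) = 62.5 mV
Vm = (Σ gᵢEᵢ)/(Σ gᵢ) = (17·-78.0 + 1.9·62.5) / (17 + 1.9)
= -1207.25 / 18.9 = -63.88 mV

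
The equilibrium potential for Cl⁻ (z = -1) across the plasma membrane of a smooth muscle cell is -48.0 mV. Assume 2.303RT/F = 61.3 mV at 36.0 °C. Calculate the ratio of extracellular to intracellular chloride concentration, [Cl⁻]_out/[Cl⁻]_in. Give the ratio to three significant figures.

log₁₀([out]/[in]) = E·z/(61.3) = -48.0 × -1 / 61.3 = 0.7830
[out]/[in] = 10^(0.7830) = 6.068

6.07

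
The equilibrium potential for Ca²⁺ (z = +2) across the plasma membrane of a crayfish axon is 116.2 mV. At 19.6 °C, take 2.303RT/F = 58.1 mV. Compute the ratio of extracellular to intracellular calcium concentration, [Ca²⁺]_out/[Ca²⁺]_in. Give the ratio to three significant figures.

log₁₀([out]/[in]) = E·z/(58.1) = 116.2 × 2 / 58.1 = 4.0000
[out]/[in] = 10^(4.0000) = 1e+04

10000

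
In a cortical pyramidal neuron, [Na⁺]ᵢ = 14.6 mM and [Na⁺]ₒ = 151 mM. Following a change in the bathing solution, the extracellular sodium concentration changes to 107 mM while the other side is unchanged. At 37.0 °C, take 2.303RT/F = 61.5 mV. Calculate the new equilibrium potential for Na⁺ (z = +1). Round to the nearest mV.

53 mV

After the shift: [Na⁺]_out = 107, [Na⁺]_in = 14.6 mM.
E_new = (61.5/1)·log₁₀(107/14.6) = 61.50 · (0.8650) = 53.20 mV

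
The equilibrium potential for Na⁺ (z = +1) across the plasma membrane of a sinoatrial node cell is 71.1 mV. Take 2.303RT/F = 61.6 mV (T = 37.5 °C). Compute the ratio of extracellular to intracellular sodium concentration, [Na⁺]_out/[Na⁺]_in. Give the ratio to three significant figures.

14.3

log₁₀([out]/[in]) = E·z/(61.6) = 71.1 × 1 / 61.6 = 1.1542
[out]/[in] = 10^(1.1542) = 14.26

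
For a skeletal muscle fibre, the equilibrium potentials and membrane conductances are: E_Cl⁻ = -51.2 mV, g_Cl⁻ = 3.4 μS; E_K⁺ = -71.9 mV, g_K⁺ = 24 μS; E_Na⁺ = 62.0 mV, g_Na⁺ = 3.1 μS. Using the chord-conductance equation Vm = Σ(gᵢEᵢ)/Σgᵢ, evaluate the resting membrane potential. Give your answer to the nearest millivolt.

-56 mV

Σ gᵢEᵢ = 3.4·(-51.2) + 24·(-71.9) + 3.1·(62.0) = -1707.48
Σ gᵢ = 3.4 + 24 + 3.1 = 30.5
Vm = -1707.48 / 30.5 = -55.98 mV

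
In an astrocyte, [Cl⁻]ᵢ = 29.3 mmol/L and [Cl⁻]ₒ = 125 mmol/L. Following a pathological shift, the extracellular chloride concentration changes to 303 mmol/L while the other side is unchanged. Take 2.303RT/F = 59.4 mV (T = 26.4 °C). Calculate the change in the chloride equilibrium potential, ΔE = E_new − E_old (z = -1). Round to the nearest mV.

E_old = (59.4/-1)·log₁₀(125/29.3) = -37.42 mV
E_new = (59.4/-1)·log₁₀(303/29.3) = -60.27 mV
ΔE = -60.27 − (-37.42) = -22.84 mV

-23 mV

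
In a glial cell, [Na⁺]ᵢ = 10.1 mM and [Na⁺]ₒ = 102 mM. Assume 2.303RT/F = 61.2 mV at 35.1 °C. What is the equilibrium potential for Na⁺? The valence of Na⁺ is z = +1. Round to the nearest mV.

61 mV

E = (61.2/z) · log₁₀([Na⁺]_out/[Na⁺]_in) with z = +1.
= (61.2/1) · log₁₀(102/10.1) = 61.20 · log₁₀(10.1)
= 61.20 · (1.0043) = 61.46 mV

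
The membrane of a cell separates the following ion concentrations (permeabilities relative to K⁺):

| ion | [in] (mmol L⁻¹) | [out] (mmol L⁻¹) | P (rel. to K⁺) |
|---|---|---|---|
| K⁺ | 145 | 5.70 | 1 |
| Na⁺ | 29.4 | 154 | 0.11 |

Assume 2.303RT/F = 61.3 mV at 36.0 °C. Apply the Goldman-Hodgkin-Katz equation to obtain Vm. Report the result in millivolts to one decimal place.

Vm = 61.3 · log₁₀[(Σ P·[cation]ₒ + Σ P·[anion]ᵢ) / (Σ P·[cation]ᵢ + Σ P·[anion]ₒ)]
Numerator = 1×5.70 + 0.11×154 = 22.64
Denominator = 1×145 + 0.11×29.4 = 148.2
Vm = 61.3 · log₁₀(0.15273) = 61.3 × (-0.8161) = -50.03 mV

-50.0 mV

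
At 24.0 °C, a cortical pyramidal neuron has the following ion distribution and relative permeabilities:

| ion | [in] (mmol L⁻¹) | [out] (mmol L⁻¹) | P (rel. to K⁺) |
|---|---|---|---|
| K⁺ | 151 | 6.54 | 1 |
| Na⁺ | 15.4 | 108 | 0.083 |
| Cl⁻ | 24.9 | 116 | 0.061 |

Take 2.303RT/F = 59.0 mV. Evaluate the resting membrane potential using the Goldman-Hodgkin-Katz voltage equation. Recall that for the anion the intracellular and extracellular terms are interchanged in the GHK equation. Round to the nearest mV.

-57 mV

Vm = 59.0 · log₁₀[(Σ P·[cation]ₒ + Σ P·[anion]ᵢ) / (Σ P·[cation]ᵢ + Σ P·[anion]ₒ)]
Numerator = 1×6.54 + 0.083×108 + 0.061×24.9 = 17.02
Denominator = 1×151 + 0.083×15.4 + 0.061×116 = 159.4
Vm = 59.0 · log₁₀(0.10682) = 59.0 × (-0.9713) = -57.31 mV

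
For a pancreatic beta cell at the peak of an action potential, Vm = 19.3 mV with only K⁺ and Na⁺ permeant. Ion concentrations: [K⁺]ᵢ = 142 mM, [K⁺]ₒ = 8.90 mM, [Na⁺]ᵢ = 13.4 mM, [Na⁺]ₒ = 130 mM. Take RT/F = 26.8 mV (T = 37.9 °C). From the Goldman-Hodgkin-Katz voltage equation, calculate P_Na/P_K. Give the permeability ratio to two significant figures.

2.8

Let α = P_Na/P_K. GHK: Vm = 26.8·ln[(Kₒ + α·Naₒ)/(Kᵢ + α·Naᵢ)].
e^(Vm/26.8) = e^(19.3/26.8) = 2.0547
So 2.0547·(Kᵢ + α·Naᵢ) = Kₒ + α·Naₒ → α = (2.0547·142.0 − 8.9) / (130.0 − 2.0547·13.4)
α = (291.8 − 8.9) / (130.0 − 27.53) = 282.9/102.5 = 2.761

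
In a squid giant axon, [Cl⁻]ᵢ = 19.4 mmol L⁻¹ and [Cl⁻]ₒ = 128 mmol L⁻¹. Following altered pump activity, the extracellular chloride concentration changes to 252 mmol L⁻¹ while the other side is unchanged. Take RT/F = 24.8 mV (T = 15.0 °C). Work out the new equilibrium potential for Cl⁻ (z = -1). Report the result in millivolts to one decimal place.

After the shift: [Cl⁻]_out = 252, [Cl⁻]_in = 19.4 mmol L⁻¹.
E_new = (24.8/-1)·ln(252/19.4) = -24.80 · (2.5642) = -63.59 mV

-63.6 mV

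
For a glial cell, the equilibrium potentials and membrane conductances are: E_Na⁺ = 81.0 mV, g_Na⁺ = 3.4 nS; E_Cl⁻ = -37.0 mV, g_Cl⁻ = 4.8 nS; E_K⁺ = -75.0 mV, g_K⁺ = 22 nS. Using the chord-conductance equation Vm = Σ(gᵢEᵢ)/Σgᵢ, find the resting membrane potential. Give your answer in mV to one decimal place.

Σ gᵢEᵢ = 3.4·(81.0) + 4.8·(-37.0) + 22·(-75.0) = -1552.20
Σ gᵢ = 3.4 + 4.8 + 22 = 30.2
Vm = -1552.20 / 30.2 = -51.40 mV

-51.4 mV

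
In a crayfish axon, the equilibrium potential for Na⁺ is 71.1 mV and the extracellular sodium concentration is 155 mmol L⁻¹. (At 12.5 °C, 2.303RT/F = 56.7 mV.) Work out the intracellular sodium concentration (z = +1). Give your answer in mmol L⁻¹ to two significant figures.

Nernst: E = (56.7/1) · log₁₀([out]/[in]), so log₁₀([out]/[in]) = 71.1 × 1 / 56.7 = 1.2540.
[out]/[in] = 10^(1.2540) = 17.95.
[in] = 155 / 17.95 = 8.637 mmol L⁻¹.

8.6 mmol L⁻¹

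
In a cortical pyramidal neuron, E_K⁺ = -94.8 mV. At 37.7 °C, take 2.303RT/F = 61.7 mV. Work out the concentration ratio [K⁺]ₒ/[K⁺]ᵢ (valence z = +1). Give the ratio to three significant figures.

log₁₀([out]/[in]) = E·z/(61.7) = -94.8 × 1 / 61.7 = -1.5365
[out]/[in] = 10^(-1.5365) = 0.02908

0.0291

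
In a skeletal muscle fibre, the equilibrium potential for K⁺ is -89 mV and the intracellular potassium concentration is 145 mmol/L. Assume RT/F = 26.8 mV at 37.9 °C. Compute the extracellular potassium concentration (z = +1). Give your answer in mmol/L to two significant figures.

5.2 mmol/L

Nernst: E = (26.8/1) · ln([out]/[in]), so ln([out]/[in]) = -89.0 × 1 / 26.8 = -3.3209.
[out]/[in] = e^(-3.3209) = 0.03612.
[out] = 0.03612 × 145 = 5.237 mmol/L.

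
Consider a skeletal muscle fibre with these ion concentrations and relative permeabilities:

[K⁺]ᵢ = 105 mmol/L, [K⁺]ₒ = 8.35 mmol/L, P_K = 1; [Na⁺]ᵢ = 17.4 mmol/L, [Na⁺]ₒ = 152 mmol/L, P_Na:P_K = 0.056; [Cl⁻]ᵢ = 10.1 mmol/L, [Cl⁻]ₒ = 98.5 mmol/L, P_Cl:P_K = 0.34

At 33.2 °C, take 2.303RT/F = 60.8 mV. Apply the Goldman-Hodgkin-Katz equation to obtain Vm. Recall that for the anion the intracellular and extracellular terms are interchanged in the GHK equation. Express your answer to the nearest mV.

-51 mV

Vm = 60.8 · log₁₀[(Σ P·[cation]ₒ + Σ P·[anion]ᵢ) / (Σ P·[cation]ᵢ + Σ P·[anion]ₒ)]
Numerator = 1×8.35 + 0.056×152 + 0.34×10.1 = 20.3
Denominator = 1×105 + 0.056×17.4 + 0.34×98.5 = 139.5
Vm = 60.8 · log₁₀(0.14553) = 60.8 × (-0.8371) = -50.89 mV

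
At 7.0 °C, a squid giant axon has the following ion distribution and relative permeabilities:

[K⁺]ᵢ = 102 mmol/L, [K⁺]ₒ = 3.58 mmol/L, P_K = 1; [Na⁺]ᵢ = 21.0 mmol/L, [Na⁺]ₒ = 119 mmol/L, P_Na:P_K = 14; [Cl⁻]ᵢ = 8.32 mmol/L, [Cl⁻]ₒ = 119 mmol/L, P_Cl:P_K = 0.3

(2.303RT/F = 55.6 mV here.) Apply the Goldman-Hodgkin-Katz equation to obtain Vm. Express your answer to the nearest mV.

Vm = 55.6 · log₁₀[(Σ P·[cation]ₒ + Σ P·[anion]ᵢ) / (Σ P·[cation]ᵢ + Σ P·[anion]ₒ)]
Numerator = 1×3.58 + 14×119 + 0.3×8.32 = 1672
Denominator = 1×102 + 14×21.0 + 0.3×119 = 431.7
Vm = 55.6 · log₁₀(3.8732) = 55.6 × (0.5881) = 32.70 mV

33 mV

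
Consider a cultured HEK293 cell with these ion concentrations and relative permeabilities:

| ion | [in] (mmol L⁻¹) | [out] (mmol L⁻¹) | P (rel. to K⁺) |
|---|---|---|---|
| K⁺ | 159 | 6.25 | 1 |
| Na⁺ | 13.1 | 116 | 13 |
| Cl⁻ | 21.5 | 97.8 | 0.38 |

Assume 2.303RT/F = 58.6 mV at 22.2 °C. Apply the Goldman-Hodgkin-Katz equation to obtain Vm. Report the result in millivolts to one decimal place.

Vm = 58.6 · log₁₀[(Σ P·[cation]ₒ + Σ P·[anion]ᵢ) / (Σ P·[cation]ᵢ + Σ P·[anion]ₒ)]
Numerator = 1×6.25 + 13×116 + 0.38×21.5 = 1522
Denominator = 1×159 + 13×13.1 + 0.38×97.8 = 366.5
Vm = 58.6 · log₁₀(4.1544) = 58.6 × (0.6185) = 36.24 mV

36.2 mV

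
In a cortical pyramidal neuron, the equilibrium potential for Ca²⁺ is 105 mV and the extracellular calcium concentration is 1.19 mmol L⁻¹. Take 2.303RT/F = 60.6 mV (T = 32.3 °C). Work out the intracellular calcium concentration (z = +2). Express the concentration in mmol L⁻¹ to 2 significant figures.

0.00041 mmol L⁻¹

Nernst: E = (60.6/2) · log₁₀([out]/[in]), so log₁₀([out]/[in]) = 105.0 × 2 / 60.6 = 3.4653.
[out]/[in] = 10^(3.4653) = 2920.
[in] = 1.19 / 2920 = 0.0004076 mmol L⁻¹.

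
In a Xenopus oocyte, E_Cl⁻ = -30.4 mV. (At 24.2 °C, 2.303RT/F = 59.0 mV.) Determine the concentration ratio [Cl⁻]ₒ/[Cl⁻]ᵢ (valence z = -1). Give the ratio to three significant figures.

log₁₀([out]/[in]) = E·z/(59.0) = -30.4 × -1 / 59.0 = 0.5153
[out]/[in] = 10^(0.5153) = 3.275

3.28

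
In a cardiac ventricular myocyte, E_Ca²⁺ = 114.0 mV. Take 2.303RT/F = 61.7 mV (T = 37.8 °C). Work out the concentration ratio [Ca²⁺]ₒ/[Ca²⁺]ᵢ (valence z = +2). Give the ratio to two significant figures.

5000

log₁₀([out]/[in]) = E·z/(61.7) = 114.0 × 2 / 61.7 = 3.6953
[out]/[in] = 10^(3.6953) = 4958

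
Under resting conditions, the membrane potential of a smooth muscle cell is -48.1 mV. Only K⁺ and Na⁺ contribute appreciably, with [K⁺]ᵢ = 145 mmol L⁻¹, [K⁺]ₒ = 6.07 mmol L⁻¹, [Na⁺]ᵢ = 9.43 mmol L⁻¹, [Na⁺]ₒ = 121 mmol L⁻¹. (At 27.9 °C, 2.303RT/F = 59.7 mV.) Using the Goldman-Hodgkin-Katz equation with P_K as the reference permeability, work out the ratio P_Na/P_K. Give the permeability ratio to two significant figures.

Let α = P_Na/P_K. GHK: Vm = 59.7·log₁₀[(Kₒ + α·Naₒ)/(Kᵢ + α·Naᵢ)].
10^(Vm/59.7) = 10^(-48.1/59.7) = 0.15642
So 0.15642·(Kᵢ + α·Naᵢ) = Kₒ + α·Naₒ → α = (0.15642·145.0 − 6.07) / (121.0 − 0.15642·9.43)
α = (22.68 − 6.07) / (121.0 − 1.475) = 16.61/119.5 = 0.139

0.14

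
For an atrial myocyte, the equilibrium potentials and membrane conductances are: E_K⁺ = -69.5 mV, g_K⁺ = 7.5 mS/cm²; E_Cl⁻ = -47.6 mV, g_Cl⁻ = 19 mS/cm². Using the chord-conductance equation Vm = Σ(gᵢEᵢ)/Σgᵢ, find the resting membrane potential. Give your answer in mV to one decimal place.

-53.8 mV

Σ gᵢEᵢ = 7.5·(-69.5) + 19·(-47.6) = -1425.65
Σ gᵢ = 7.5 + 19 = 26.5
Vm = -1425.65 / 26.5 = -53.80 mV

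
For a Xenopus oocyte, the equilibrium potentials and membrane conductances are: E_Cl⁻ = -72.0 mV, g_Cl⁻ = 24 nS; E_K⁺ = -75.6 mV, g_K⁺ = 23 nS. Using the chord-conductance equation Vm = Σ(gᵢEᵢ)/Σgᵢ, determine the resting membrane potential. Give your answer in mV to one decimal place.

Σ gᵢEᵢ = 24·(-72.0) + 23·(-75.6) = -3466.80
Σ gᵢ = 24 + 23 = 47
Vm = -3466.80 / 47 = -73.76 mV

-73.8 mV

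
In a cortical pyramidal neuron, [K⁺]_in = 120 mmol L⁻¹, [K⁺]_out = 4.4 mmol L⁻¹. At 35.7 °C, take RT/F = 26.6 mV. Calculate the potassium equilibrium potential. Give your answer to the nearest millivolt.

E = (26.6/z) · ln([K⁺]_out/[K⁺]_in) with z = +1.
= (26.6/1) · ln(4.4/120) = 26.60 · ln(0.03667)
= 26.60 · (-3.3059) = -87.94 mV

-88 mV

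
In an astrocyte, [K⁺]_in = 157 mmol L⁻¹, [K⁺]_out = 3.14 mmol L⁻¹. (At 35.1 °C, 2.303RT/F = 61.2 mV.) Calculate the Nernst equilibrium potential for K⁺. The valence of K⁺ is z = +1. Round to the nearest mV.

-104 mV

E = (61.2/z) · log₁₀([K⁺]_out/[K⁺]_in) with z = +1.
= (61.2/1) · log₁₀(3.14/157) = 61.20 · log₁₀(0.02)
= 61.20 · (-1.6990) = -103.98 mV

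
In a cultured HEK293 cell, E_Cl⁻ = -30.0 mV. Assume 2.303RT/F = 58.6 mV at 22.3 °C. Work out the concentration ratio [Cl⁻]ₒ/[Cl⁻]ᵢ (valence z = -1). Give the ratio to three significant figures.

3.25

log₁₀([out]/[in]) = E·z/(58.6) = -30.0 × -1 / 58.6 = 0.5119
[out]/[in] = 10^(0.5119) = 3.25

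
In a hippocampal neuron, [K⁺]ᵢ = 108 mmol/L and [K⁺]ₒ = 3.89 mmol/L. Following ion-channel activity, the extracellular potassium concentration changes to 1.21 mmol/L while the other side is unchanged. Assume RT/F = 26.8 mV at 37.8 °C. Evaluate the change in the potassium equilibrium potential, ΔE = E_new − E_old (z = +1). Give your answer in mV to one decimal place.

E_old = (26.8/1)·ln(3.89/108) = -89.08 mV
E_new = (26.8/1)·ln(1.21/108) = -120.37 mV
ΔE = -120.37 − (-89.08) = -31.30 mV

-31.3 mV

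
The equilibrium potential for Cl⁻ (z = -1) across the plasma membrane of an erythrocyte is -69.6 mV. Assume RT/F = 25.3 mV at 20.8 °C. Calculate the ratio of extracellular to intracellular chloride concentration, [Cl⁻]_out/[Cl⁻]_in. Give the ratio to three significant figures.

ln([out]/[in]) = E·z/(25.3) = -69.6 × -1 / 25.3 = 2.7510
[out]/[in] = e^(2.7510) = 15.66

15.7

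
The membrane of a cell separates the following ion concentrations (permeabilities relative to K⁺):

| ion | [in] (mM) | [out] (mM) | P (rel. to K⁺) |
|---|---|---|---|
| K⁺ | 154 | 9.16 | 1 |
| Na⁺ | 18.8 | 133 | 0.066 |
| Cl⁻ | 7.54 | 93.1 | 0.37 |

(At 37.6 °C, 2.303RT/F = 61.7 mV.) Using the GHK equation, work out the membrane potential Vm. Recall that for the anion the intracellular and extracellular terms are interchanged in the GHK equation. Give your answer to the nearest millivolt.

Vm = 61.7 · log₁₀[(Σ P·[cation]ₒ + Σ P·[anion]ᵢ) / (Σ P·[cation]ᵢ + Σ P·[anion]ₒ)]
Numerator = 1×9.16 + 0.066×133 + 0.37×7.54 = 20.73
Denominator = 1×154 + 0.066×18.8 + 0.37×93.1 = 189.7
Vm = 61.7 · log₁₀(0.10927) = 61.7 × (-0.9615) = -59.32 mV

-59 mV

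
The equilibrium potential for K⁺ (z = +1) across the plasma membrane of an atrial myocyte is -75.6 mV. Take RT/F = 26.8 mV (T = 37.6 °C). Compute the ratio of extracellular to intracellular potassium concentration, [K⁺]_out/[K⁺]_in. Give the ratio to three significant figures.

ln([out]/[in]) = E·z/(26.8) = -75.6 × 1 / 26.8 = -2.8209
[out]/[in] = e^(-2.8209) = 0.05955

0.0596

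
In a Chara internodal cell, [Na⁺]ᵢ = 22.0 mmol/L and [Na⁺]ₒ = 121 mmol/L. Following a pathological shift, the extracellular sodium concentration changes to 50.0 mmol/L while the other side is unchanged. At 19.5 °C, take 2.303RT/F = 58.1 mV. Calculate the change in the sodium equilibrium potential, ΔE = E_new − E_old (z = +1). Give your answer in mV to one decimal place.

-22.3 mV

E_old = (58.1/1)·log₁₀(121/22.0) = 43.02 mV
E_new = (58.1/1)·log₁₀(50.0/22.0) = 20.72 mV
ΔE = 20.72 − (43.02) = -22.30 mV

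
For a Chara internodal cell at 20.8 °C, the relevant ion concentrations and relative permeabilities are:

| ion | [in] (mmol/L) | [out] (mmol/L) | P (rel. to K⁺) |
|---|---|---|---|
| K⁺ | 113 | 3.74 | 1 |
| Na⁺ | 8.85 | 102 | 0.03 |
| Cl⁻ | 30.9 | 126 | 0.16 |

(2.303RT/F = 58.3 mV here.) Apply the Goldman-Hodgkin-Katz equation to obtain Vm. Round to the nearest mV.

Vm = 58.3 · log₁₀[(Σ P·[cation]ₒ + Σ P·[anion]ᵢ) / (Σ P·[cation]ᵢ + Σ P·[anion]ₒ)]
Numerator = 1×3.74 + 0.03×102 + 0.16×30.9 = 11.74
Denominator = 1×113 + 0.03×8.85 + 0.16×126 = 133.4
Vm = 58.3 · log₁₀(0.088019) = 58.3 × (-1.0554) = -61.53 mV

-62 mV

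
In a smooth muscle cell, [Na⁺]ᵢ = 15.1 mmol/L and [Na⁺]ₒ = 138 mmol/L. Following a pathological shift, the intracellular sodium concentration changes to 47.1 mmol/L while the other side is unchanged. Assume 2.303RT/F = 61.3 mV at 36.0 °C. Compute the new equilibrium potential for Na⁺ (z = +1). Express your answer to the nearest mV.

29 mV

After the shift: [Na⁺]_out = 138, [Na⁺]_in = 47.1 mmol/L.
E_new = (61.3/1)·log₁₀(138/47.1) = 61.30 · (0.4669) = 28.62 mV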